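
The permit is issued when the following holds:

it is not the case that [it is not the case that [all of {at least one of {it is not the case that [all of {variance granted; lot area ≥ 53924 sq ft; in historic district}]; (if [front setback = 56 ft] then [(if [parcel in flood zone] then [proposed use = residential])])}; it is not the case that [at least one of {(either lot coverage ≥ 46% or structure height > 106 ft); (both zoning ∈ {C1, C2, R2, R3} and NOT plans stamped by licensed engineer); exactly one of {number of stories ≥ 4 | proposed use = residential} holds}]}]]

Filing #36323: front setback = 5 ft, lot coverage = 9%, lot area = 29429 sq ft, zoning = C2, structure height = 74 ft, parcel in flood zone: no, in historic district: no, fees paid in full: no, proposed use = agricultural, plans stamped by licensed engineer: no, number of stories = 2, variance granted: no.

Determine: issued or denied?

Atomic conditions:
  variance granted: no → false
  lot area ≥ 53924 sq ft: 29429 ≥ 53924 is false
  in historic district: no → false
  front setback = 56 ft: 5 == 56 is false
  parcel in flood zone: no → false
  proposed use = residential: agricultural == residential is false
  lot coverage ≥ 46%: 9 ≥ 46 is false
  structure height > 106 ft: 74 > 106 is false
  zoning ∈ {C1, C2, R2, R3}: C2 is in the set → true
  NOT plans stamped by licensed engineer: no → true
  number of stories ≥ 4: 2 ≥ 4 is false
Combine:
[1.1.1.1.1] false AND false AND false = false
[1.1.1.1] NOT false = true
[1.1.1.2.2] false → false (antecedent false ⇒ implication holds) = true
[1.1.1.2] false → true (antecedent false ⇒ implication holds) = true
[1.1.1] true OR true = true
[1.1.2.1.1] false OR false = false
[1.1.2.1.2] true AND true = true
[1.1.2.1.3] exactly-one(false, false) = false
[1.1.2.1] false OR true OR false = true
[1.1.2] NOT true = false
[1.1] true AND false = false
[1] NOT false = true
[root] NOT true = false
Overall: false → denied

Denied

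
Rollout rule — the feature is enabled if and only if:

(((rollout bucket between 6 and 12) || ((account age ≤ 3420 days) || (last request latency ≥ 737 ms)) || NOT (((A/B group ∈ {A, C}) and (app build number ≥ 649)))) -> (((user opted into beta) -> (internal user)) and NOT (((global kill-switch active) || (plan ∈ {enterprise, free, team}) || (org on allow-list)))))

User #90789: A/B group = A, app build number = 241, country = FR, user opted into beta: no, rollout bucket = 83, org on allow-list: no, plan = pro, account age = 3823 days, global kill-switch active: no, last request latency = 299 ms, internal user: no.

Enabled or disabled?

Atomic conditions:
  rollout bucket between 6 and 12: 83 in [6, 12] is false
  account age ≤ 3420 days: 3823 ≤ 3420 is false
  last request latency ≥ 737 ms: 299 ≥ 737 is false
  A/B group ∈ {A, C}: A is in the set → true
  app build number ≥ 649: 241 ≥ 649 is false
  user opted into beta: no → false
  internal user: no → false
  global kill-switch active: no → false
  plan ∈ {enterprise, free, team}: pro is not in the set → false
  org on allow-list: no → false
Combine:
[1.2] false OR false = false
[1.3.1] true AND false = false
[1.3] NOT false = true
[1] false OR false OR true = true
[2.1] false → false (antecedent false ⇒ implication holds) = true
[2.2.1] false OR false OR false = false
[2.2] NOT false = true
[2] true AND true = true
[root] true → true = true
Overall: true → enabled

Enabled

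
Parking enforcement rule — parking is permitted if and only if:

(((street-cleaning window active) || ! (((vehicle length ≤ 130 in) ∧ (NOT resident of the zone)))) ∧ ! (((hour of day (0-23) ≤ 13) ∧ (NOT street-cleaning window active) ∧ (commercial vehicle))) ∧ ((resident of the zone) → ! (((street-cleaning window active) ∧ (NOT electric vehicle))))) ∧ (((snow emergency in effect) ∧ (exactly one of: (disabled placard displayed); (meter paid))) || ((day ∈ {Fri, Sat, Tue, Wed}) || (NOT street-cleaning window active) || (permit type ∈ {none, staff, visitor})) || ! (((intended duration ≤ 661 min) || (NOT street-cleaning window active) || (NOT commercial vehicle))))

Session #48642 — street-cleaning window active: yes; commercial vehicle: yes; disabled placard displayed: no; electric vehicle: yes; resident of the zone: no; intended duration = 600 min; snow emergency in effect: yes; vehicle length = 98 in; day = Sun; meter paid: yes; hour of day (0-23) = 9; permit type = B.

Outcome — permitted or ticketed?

Atomic conditions:
  street-cleaning window active: yes → true
  vehicle length ≤ 130 in: 98 ≤ 130 is true
  NOT resident of the zone: no → true
  hour of day (0-23) ≤ 13: 9 ≤ 13 is true
  NOT street-cleaning window active: yes → false
  commercial vehicle: yes → true
  resident of the zone: no → false
  NOT electric vehicle: yes → false
  snow emergency in effect: yes → true
  disabled placard displayed: no → false
  meter paid: yes → true
  day ∈ {Fri, Sat, Tue, Wed}: Sun is not in the set → false
  permit type ∈ {none, staff, visitor}: B is not in the set → false
  intended duration ≤ 661 min: 600 ≤ 661 is true
  NOT commercial vehicle: yes → false
Combine:
[1.1.2.1] true AND true = true
[1.1.2] NOT true = false
[1.1] true OR false = true
[1.2.1] true AND false AND true = false
[1.2] NOT false = true
[1.3.2.1] true AND false = false
[1.3.2] NOT false = true
[1.3] false → true (antecedent false ⇒ implication holds) = true
[1] true AND true AND true = true
[2.1.2] exactly-one(false, true) = true
[2.1] true AND true = true
[2.2] false OR false OR false = false
[2.3.1] true OR false OR false = true
[2.3] NOT true = false
[2] true OR false OR false = true
[root] true AND true = true
Overall: true → permitted

Permitted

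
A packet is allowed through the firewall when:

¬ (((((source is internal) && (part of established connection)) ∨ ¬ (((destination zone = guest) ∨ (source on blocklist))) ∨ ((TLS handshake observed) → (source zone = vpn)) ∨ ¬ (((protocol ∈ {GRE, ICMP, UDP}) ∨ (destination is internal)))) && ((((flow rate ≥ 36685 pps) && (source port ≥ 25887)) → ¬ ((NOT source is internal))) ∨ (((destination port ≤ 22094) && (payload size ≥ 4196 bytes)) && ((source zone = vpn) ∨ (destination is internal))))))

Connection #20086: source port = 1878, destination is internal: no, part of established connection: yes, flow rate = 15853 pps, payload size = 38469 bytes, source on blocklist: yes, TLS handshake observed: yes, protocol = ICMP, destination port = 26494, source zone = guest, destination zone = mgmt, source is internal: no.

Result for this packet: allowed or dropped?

Atomic conditions:
  source is internal: no → false
  part of established connection: yes → true
  destination zone = guest: mgmt == guest is false
  source on blocklist: yes → true
  TLS handshake observed: yes → true
  source zone = vpn: guest == vpn is false
  protocol ∈ {GRE, ICMP, UDP}: ICMP is in the set → true
  destination is internal: no → false
  flow rate ≥ 36685 pps: 15853 ≥ 36685 is false
  source port ≥ 25887: 1878 ≥ 25887 is false
  NOT source is internal: no → true
  destination port ≤ 22094: 26494 ≤ 22094 is false
  payload size ≥ 4196 bytes: 38469 ≥ 4196 is true
Combine:
[1.1.1] false AND true = false
[1.1.2.1] false OR true = true
[1.1.2] NOT true = false
[1.1.3] true → false = false
[1.1.4.1] true OR false = true
[1.1.4] NOT true = false
[1.1] false OR false OR false OR false = false
[1.2.1.1] false AND false = false
[1.2.1.2] NOT true = false
[1.2.1] false → false (antecedent false ⇒ implication holds) = true
[1.2.2.1] false AND true = false
[1.2.2.2] false OR false = false
[1.2.2] false AND false = false
[1.2] true OR false = true
[1] false AND true = false
[root] NOT false = true
Overall: true → allowed

Allowed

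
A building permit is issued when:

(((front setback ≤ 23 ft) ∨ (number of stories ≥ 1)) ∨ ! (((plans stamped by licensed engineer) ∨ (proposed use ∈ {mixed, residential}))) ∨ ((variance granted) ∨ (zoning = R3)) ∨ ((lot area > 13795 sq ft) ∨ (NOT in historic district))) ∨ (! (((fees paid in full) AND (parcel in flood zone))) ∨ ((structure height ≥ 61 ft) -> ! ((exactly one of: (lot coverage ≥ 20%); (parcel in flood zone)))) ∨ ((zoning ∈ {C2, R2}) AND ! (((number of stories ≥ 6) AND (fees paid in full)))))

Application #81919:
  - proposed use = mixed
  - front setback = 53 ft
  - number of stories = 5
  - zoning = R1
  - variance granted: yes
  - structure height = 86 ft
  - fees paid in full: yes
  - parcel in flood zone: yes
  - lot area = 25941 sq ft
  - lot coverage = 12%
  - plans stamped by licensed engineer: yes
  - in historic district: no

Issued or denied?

Atomic conditions:
  front setback ≤ 23 ft: 53 ≤ 23 is false
  number of stories ≥ 1: 5 ≥ 1 is true
  plans stamped by licensed engineer: yes → true
  proposed use ∈ {mixed, residential}: mixed is in the set → true
  variance granted: yes → true
  zoning = R3: R1 == R3 is false
  lot area > 13795 sq ft: 25941 > 13795 is true
  NOT in historic district: no → true
  fees paid in full: yes → true
  parcel in flood zone: yes → true
  structure height ≥ 61 ft: 86 ≥ 61 is true
  lot coverage ≥ 20%: 12 ≥ 20 is false
  zoning ∈ {C2, R2}: R1 is not in the set → false
  number of stories ≥ 6: 5 ≥ 6 is false
Combine:
[1.1] false OR true = true
[1.2.1] true OR true = true
[1.2] NOT true = false
[1.3] true OR false = true
[1.4] true OR true = true
[1] true OR false OR true OR true = true
[2.1.1] true AND true = true
[2.1] NOT true = false
[2.2.2.1] exactly-one(false, true) = true
[2.2.2] NOT true = false
[2.2] true → false = false
[2.3.2.1] false AND true = false
[2.3.2] NOT false = true
[2.3] false AND true = false
[2] false OR false OR false = false
[root] true OR false = true
Overall: true → issued

Issued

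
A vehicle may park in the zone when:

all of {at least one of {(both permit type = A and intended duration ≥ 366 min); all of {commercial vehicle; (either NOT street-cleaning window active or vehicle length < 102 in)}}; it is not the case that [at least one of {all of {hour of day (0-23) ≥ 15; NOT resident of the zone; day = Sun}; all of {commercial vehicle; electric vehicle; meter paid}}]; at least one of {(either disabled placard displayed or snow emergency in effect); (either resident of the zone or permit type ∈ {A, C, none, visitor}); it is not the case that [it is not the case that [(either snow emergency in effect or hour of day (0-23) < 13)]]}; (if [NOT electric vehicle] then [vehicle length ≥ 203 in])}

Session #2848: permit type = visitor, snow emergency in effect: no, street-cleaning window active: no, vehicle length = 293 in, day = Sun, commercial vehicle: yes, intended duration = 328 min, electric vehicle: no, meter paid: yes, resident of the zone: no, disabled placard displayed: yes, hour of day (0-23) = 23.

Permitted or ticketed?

Ticketed

Atomic conditions:
  permit type = A: visitor == A is false
  intended duration ≥ 366 min: 328 ≥ 366 is false
  commercial vehicle: yes → true
  NOT street-cleaning window active: no → true
  vehicle length < 102 in: 293 < 102 is false
  hour of day (0-23) ≥ 15: 23 ≥ 15 is true
  NOT resident of the zone: no → true
  day = Sun: Sun == Sun is true
  electric vehicle: no → false
  meter paid: yes → true
  disabled placard displayed: yes → true
  snow emergency in effect: no → false
  resident of the zone: no → false
  permit type ∈ {A, C, none, visitor}: visitor is in the set → true
  hour of day (0-23) < 13: 23 < 13 is false
  NOT electric vehicle: no → true
  vehicle length ≥ 203 in: 293 ≥ 203 is true
Combine:
[1.1] false AND false = false
[1.2.2] true OR false = true
[1.2] true AND true = true
[1] false OR true = true
[2.1.1] true AND true AND true = true
[2.1.2] true AND false AND true = false
[2.1] true OR false = true
[2] NOT true = false
[3.1] true OR false = true
[3.2] false OR true = true
[3.3.1.1] false OR false = false
[3.3.1] NOT false = true
[3.3] NOT true = false
[3] true OR true OR false = true
[4] true → true = true
[root] true AND false AND true AND true = false
Overall: false → ticketed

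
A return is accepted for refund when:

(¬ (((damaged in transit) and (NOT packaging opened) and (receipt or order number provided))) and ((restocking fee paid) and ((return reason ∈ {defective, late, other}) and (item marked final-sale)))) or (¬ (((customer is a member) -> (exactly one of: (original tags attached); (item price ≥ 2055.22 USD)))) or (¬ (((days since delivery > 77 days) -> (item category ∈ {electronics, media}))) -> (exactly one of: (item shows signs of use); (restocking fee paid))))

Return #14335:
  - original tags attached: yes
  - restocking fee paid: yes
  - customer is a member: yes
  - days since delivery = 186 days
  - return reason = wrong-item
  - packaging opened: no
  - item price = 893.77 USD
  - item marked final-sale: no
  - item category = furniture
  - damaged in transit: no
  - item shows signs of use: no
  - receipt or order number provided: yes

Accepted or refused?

Atomic conditions:
  damaged in transit: no → false
  NOT packaging opened: no → true
  receipt or order number provided: yes → true
  restocking fee paid: yes → true
  return reason ∈ {defective, late, other}: wrong-item is not in the set → false
  item marked final-sale: no → false
  customer is a member: yes → true
  original tags attached: yes → true
  item price ≥ 2055.22 USD: 893.77 ≥ 2055.22 is false
  days since delivery > 77 days: 186 > 77 is true
  item category ∈ {electronics, media}: furniture is not in the set → false
  item shows signs of use: no → false
Combine:
[1.1.1] false AND true AND true = false
[1.1] NOT false = true
[1.2.2] false AND false = false
[1.2] true AND false = false
[1] true AND false = false
[2.1.1.2] exactly-one(true, false) = true
[2.1.1] true → true = true
[2.1] NOT true = false
[2.2.1.1] true → false = false
[2.2.1] NOT false = true
[2.2.2] exactly-one(false, true) = true
[2.2] true → true = true
[2] false OR true = true
[root] false OR true = true
Overall: true → accepted

Accepted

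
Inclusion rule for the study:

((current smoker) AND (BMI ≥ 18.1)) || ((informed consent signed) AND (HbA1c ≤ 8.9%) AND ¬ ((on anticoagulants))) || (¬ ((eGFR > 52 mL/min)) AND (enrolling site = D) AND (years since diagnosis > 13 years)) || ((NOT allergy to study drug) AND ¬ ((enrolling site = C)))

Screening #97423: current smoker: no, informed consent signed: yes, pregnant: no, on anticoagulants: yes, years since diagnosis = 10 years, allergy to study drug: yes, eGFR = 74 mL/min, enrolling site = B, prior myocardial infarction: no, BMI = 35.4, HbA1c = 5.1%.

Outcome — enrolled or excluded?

Atomic conditions:
  current smoker: no → false
  BMI ≥ 18.1: 35.4 ≥ 18.1 is true
  informed consent signed: yes → true
  HbA1c ≤ 8.9%: 5.1 ≤ 8.9 is true
  on anticoagulants: yes → true
  eGFR > 52 mL/min: 74 > 52 is true
  enrolling site = D: B == D is false
  years since diagnosis > 13 years: 10 > 13 is false
  NOT allergy to study drug: yes → false
  enrolling site = C: B == C is false
Combine:
[1] false AND true = false
[2.3] NOT true = false
[2] true AND true AND false = false
[3.1] NOT true = false
[3] false AND false AND false = false
[4.2] NOT false = true
[4] false AND true = false
[root] false OR false OR false OR false = false
Overall: false → excluded

Excluded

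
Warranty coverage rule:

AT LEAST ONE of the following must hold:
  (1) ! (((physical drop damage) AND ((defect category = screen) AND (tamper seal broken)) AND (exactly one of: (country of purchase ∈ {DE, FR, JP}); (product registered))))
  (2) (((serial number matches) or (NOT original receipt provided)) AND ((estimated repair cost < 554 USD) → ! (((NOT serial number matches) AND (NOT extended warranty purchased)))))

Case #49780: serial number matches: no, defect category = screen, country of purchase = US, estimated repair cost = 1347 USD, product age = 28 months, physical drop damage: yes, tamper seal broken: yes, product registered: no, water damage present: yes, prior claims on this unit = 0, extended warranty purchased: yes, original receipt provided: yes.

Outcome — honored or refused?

Honored

Atomic conditions:
  physical drop damage: yes → true
  defect category = screen: screen == screen is true
  tamper seal broken: yes → true
  country of purchase ∈ {DE, FR, JP}: US is not in the set → false
  product registered: no → false
  serial number matches: no → false
  NOT original receipt provided: yes → false
  estimated repair cost < 554 USD: 1347 < 554 is false
  NOT serial number matches: no → true
  NOT extended warranty purchased: yes → false
Combine:
[1.1.2] true AND true = true
[1.1.3] exactly-one(false, false) = false
[1.1] true AND true AND false = false
[1] NOT false = true
[2.1] false OR false = false
[2.2.2.1] true AND false = false
[2.2.2] NOT false = true
[2.2] false → true (antecedent false ⇒ implication holds) = true
[2] false AND true = false
[root] true OR false = true
Overall: true → honored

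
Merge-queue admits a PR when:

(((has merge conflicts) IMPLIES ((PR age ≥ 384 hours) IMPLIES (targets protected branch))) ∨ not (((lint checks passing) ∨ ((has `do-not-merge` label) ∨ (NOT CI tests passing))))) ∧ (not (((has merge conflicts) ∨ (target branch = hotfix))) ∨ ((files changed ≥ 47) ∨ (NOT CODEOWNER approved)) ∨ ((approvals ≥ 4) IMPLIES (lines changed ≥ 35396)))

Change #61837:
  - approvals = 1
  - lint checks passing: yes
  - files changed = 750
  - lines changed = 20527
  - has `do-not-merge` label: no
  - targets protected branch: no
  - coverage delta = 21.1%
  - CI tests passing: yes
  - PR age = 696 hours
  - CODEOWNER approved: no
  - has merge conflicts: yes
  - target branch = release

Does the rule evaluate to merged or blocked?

Blocked

Atomic conditions:
  has merge conflicts: yes → true
  PR age ≥ 384 hours: 696 ≥ 384 is true
  targets protected branch: no → false
  lint checks passing: yes → true
  has `do-not-merge` label: no → false
  NOT CI tests passing: yes → false
  target branch = hotfix: release == hotfix is false
  files changed ≥ 47: 750 ≥ 47 is true
  NOT CODEOWNER approved: no → true
  approvals ≥ 4: 1 ≥ 4 is false
  lines changed ≥ 35396: 20527 ≥ 35396 is false
Combine:
[1.1.2] true → false = false
[1.1] true → false = false
[1.2.1.2] false OR false = false
[1.2.1] true OR false = true
[1.2] NOT true = false
[1] false OR false = false
[2.1.1] true OR false = true
[2.1] NOT true = false
[2.2] true OR true = true
[2.3] false → false (antecedent false ⇒ implication holds) = true
[2] false OR true OR true = true
[root] false AND true = false
Overall: false → blocked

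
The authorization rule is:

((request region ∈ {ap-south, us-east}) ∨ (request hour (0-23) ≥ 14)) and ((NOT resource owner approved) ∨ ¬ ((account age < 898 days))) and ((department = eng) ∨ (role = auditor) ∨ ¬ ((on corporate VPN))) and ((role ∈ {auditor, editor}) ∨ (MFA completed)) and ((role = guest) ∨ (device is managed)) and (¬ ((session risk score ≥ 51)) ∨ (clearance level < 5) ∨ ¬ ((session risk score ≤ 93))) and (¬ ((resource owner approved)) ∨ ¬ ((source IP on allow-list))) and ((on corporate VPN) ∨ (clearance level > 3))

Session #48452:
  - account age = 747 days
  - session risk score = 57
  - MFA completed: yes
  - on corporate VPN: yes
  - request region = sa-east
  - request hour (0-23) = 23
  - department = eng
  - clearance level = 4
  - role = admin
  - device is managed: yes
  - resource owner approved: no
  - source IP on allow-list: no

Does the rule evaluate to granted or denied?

Atomic conditions:
  request region ∈ {ap-south, us-east}: sa-east is not in the set → false
  request hour (0-23) ≥ 14: 23 ≥ 14 is true
  NOT resource owner approved: no → true
  account age < 898 days: 747 < 898 is true
  department = eng: eng == eng is true
  role = auditor: admin == auditor is false
  on corporate VPN: yes → true
  role ∈ {auditor, editor}: admin is not in the set → false
  MFA completed: yes → true
  role = guest: admin == guest is false
  device is managed: yes → true
  session risk score ≥ 51: 57 ≥ 51 is true
  clearance level < 5: 4 < 5 is true
  session risk score ≤ 93: 57 ≤ 93 is true
  resource owner approved: no → false
  source IP on allow-list: no → false
  clearance level > 3: 4 > 3 is true
Combine:
[1] false OR true = true
[2.2] NOT true = false
[2] true OR false = true
[3.3] NOT true = false
[3] true OR false OR false = true
[4] false OR true = true
[5] false OR true = true
[6.1] NOT true = false
[6.3] NOT true = false
[6] false OR true OR false = true
[7.1] NOT false = true
[7.2] NOT false = true
[7] true OR true = true
[8] true OR true = true
[root] true AND true AND true AND true AND true AND true AND true AND true = true
Overall: true → granted

Granted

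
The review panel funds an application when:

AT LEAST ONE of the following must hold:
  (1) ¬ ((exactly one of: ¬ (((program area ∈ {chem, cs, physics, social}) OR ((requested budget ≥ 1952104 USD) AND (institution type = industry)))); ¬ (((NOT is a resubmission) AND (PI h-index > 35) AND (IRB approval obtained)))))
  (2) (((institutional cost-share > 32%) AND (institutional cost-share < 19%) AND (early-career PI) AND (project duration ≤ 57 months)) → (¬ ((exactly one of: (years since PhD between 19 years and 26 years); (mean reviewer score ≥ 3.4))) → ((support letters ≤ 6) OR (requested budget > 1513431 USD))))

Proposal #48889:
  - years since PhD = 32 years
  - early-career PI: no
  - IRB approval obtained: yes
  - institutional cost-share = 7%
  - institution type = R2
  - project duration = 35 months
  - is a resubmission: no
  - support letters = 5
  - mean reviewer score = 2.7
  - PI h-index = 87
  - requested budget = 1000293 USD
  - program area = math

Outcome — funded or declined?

Atomic conditions:
  program area ∈ {chem, cs, physics, social}: math is not in the set → false
  requested budget ≥ 1952104 USD: 1000293 ≥ 1952104 is false
  institution type = industry: R2 == industry is false
  NOT is a resubmission: no → true
  PI h-index > 35: 87 > 35 is true
  IRB approval obtained: yes → true
  institutional cost-share > 32%: 7 > 32 is false
  institutional cost-share < 19%: 7 < 19 is true
  early-career PI: no → false
  project duration ≤ 57 months: 35 ≤ 57 is true
  years since PhD between 19 years and 26 years: 32 in [19, 26] is false
  mean reviewer score ≥ 3.4: 2.7 ≥ 3.4 is false
  support letters ≤ 6: 5 ≤ 6 is true
  requested budget > 1513431 USD: 1000293 > 1513431 is false
Combine:
[1.1.1.1.2] false AND false = false
[1.1.1.1] false OR false = false
[1.1.1] NOT false = true
[1.1.2.1] true AND true AND true = true
[1.1.2] NOT true = false
[1.1] exactly-one(true, false) = true
[1] NOT true = false
[2.1] false AND true AND false AND true = false
[2.2.1.1] exactly-one(false, false) = false
[2.2.1] NOT false = true
[2.2.2] true OR false = true
[2.2] true → true = true
[2] false → true (antecedent false ⇒ implication holds) = true
[root] false OR true = true
Overall: true → funded

Funded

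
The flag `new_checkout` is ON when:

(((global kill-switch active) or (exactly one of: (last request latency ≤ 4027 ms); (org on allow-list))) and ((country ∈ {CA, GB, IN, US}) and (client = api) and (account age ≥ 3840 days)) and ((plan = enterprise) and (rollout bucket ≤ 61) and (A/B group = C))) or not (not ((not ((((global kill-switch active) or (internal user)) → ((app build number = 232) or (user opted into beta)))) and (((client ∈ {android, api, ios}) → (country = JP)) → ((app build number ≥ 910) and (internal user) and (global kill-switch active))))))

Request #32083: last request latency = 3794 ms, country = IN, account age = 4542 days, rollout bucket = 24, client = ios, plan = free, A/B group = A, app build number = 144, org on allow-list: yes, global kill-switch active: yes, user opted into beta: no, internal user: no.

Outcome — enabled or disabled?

Enabled

Atomic conditions:
  global kill-switch active: yes → true
  last request latency ≤ 4027 ms: 3794 ≤ 4027 is true
  org on allow-list: yes → true
  country ∈ {CA, GB, IN, US}: IN is in the set → true
  client = api: ios == api is false
  account age ≥ 3840 days: 4542 ≥ 3840 is true
  plan = enterprise: free == enterprise is false
  rollout bucket ≤ 61: 24 ≤ 61 is true
  A/B group = C: A == C is false
  internal user: no → false
  app build number = 232: 144 == 232 is false
  user opted into beta: no → false
  client ∈ {android, api, ios}: ios is in the set → true
  country = JP: IN == JP is false
  app build number ≥ 910: 144 ≥ 910 is false
Combine:
[1.1.2] exactly-one(true, true) = false
[1.1] true OR false = true
[1.2] true AND false AND true = false
[1.3] false AND true AND false = false
[1] true AND false AND false = false
[2.1.1.1.1.1] true OR false = true
[2.1.1.1.1.2] false OR false = false
[2.1.1.1.1] true → false = false
[2.1.1.1] NOT false = true
[2.1.1.2.1] true → false = false
[2.1.1.2.2] false AND false AND true = false
[2.1.1.2] false → false (antecedent false ⇒ implication holds) = true
[2.1.1] true AND true = true
[2.1] NOT true = false
[2] NOT false = true
[root] false OR true = true
Overall: true → enabled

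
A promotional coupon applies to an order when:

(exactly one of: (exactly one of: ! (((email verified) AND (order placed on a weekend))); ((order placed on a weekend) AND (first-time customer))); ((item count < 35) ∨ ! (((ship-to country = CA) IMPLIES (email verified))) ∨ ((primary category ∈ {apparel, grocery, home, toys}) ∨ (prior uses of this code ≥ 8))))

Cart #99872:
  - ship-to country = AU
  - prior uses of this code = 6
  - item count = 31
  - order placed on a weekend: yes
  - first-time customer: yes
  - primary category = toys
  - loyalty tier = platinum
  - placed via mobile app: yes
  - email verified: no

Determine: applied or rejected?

Applied

Atomic conditions:
  email verified: no → false
  order placed on a weekend: yes → true
  first-time customer: yes → true
  item count < 35: 31 < 35 is true
  ship-to country = CA: AU == CA is false
  primary category ∈ {apparel, grocery, home, toys}: toys is in the set → true
  prior uses of this code ≥ 8: 6 ≥ 8 is false
Combine:
[1.1.1] false AND true = false
[1.1] NOT false = true
[1.2] true AND true = true
[1] exactly-one(true, true) = false
[2.2.1] false → false (antecedent false ⇒ implication holds) = true
[2.2] NOT true = false
[2.3] true OR false = true
[2] true OR false OR true = true
[root] exactly-one(false, true) = true
Overall: true → applied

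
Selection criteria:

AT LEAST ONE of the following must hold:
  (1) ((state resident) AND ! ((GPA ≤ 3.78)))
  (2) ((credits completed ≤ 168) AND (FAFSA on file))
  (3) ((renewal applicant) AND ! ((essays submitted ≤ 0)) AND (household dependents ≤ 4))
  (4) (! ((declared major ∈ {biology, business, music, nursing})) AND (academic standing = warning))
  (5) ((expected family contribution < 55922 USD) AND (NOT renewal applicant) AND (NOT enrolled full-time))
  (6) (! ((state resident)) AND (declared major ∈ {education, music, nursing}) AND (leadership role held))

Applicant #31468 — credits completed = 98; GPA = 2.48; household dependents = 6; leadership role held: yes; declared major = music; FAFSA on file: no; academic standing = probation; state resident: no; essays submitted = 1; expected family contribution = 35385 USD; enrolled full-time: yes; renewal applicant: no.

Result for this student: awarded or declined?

Atomic conditions:
  state resident: no → false
  GPA ≤ 3.78: 2.48 ≤ 3.78 is true
  credits completed ≤ 168: 98 ≤ 168 is true
  FAFSA on file: no → false
  renewal applicant: no → false
  essays submitted ≤ 0: 1 ≤ 0 is false
  household dependents ≤ 4: 6 ≤ 4 is false
  declared major ∈ {biology, business, music, nursing}: music is in the set → true
  academic standing = warning: probation == warning is false
  expected family contribution < 55922 USD: 35385 < 55922 is true
  NOT renewal applicant: no → true
  NOT enrolled full-time: yes → false
  declared major ∈ {education, music, nursing}: music is in the set → true
  leadership role held: yes → true
Combine:
[1.2] NOT true = false
[1] false AND false = false
[2] true AND false = false
[3.2] NOT false = true
[3] false AND true AND false = false
[4.1] NOT true = false
[4] false AND false = false
[5] true AND true AND false = false
[6.1] NOT false = true
[6] true AND true AND true = true
[root] false OR false OR false OR false OR false OR true = true
Overall: true → awarded

Awarded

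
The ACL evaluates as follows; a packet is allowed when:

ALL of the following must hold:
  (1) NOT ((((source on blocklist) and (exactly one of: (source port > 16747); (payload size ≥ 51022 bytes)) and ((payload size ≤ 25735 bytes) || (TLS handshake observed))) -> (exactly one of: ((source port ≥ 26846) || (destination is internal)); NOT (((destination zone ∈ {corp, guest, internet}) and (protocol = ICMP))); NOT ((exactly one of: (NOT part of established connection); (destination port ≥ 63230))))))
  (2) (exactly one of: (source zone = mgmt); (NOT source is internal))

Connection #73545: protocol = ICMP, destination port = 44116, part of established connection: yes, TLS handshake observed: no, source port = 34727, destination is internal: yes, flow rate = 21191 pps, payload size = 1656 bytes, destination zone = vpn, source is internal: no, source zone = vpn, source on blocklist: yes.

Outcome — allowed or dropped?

Allowed

Atomic conditions:
  source on blocklist: yes → true
  source port > 16747: 34727 > 16747 is true
  payload size ≥ 51022 bytes: 1656 ≥ 51022 is false
  payload size ≤ 25735 bytes: 1656 ≤ 25735 is true
  TLS handshake observed: no → false
  source port ≥ 26846: 34727 ≥ 26846 is true
  destination is internal: yes → true
  destination zone ∈ {corp, guest, internet}: vpn is not in the set → false
  protocol = ICMP: ICMP == ICMP is true
  NOT part of established connection: yes → false
  destination port ≥ 63230: 44116 ≥ 63230 is false
  source zone = mgmt: vpn == mgmt is false
  NOT source is internal: no → true
Combine:
[1.1.1.2] exactly-one(true, false) = true
[1.1.1.3] true OR false = true
[1.1.1] true AND true AND true = true
[1.1.2.1] true OR true = true
[1.1.2.2.1] false AND true = false
[1.1.2.2] NOT false = true
[1.1.2.3.1] exactly-one(false, false) = false
[1.1.2.3] NOT false = true
[1.1.2] exactly-one(true, true, true) = false
[1.1] true → false = false
[1] NOT false = true
[2] exactly-one(false, true) = true
[root] true AND true = true
Overall: true → allowed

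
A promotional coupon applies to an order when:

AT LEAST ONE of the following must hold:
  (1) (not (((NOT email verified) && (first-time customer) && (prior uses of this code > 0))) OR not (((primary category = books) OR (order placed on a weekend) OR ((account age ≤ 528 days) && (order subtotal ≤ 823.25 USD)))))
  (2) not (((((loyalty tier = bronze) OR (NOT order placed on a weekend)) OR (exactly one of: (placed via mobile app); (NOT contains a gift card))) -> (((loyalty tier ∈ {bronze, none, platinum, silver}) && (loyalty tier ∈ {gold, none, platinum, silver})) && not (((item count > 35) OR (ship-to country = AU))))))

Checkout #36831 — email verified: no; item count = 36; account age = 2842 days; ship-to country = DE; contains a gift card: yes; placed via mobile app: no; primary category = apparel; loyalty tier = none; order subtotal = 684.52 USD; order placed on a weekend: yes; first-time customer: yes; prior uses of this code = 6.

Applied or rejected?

Atomic conditions:
  NOT email verified: no → true
  first-time customer: yes → true
  prior uses of this code > 0: 6 > 0 is true
  primary category = books: apparel == books is false
  order placed on a weekend: yes → true
  account age ≤ 528 days: 2842 ≤ 528 is false
  order subtotal ≤ 823.25 USD: 684.52 ≤ 823.25 is true
  loyalty tier = bronze: none == bronze is false
  NOT order placed on a weekend: yes → false
  placed via mobile app: no → false
  NOT contains a gift card: yes → false
  loyalty tier ∈ {bronze, none, platinum, silver}: none is in the set → true
  loyalty tier ∈ {gold, none, platinum, silver}: none is in the set → true
  item count > 35: 36 > 35 is true
  ship-to country = AU: DE == AU is false
Combine:
[1.1.1] true AND true AND true = true
[1.1] NOT true = false
[1.2.1.3] false AND true = false
[1.2.1] false OR true OR false = true
[1.2] NOT true = false
[1] false OR false = false
[2.1.1.1] false OR false = false
[2.1.1.2] exactly-one(false, false) = false
[2.1.1] false OR false = false
[2.1.2.1] true AND true = true
[2.1.2.2.1] true OR false = true
[2.1.2.2] NOT true = false
[2.1.2] true AND false = false
[2.1] false → false (antecedent false ⇒ implication holds) = true
[2] NOT true = false
[root] false OR false = false
Overall: false → rejected

Rejected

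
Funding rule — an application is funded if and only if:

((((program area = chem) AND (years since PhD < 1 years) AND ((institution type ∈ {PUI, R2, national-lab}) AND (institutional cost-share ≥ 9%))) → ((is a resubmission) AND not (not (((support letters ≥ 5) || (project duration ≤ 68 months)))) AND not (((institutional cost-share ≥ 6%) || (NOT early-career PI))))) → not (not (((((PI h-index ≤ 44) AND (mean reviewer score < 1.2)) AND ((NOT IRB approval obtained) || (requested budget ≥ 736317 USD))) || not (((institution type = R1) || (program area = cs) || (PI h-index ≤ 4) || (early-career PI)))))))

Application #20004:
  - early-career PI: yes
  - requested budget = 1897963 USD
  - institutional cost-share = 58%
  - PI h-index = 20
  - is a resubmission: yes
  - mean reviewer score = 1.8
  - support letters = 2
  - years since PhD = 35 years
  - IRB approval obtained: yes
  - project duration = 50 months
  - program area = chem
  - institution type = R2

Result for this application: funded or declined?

Declined

Atomic conditions:
  program area = chem: chem == chem is true
  years since PhD < 1 years: 35 < 1 is false
  institution type ∈ {PUI, R2, national-lab}: R2 is in the set → true
  institutional cost-share ≥ 9%: 58 ≥ 9 is true
  is a resubmission: yes → true
  support letters ≥ 5: 2 ≥ 5 is false
  project duration ≤ 68 months: 50 ≤ 68 is true
  institutional cost-share ≥ 6%: 58 ≥ 6 is true
  NOT early-career PI: yes → false
  PI h-index ≤ 44: 20 ≤ 44 is true
  mean reviewer score < 1.2: 1.8 < 1.2 is false
  NOT IRB approval obtained: yes → false
  requested budget ≥ 736317 USD: 1897963 ≥ 736317 is true
  institution type = R1: R2 == R1 is false
  program area = cs: chem == cs is false
  PI h-index ≤ 4: 20 ≤ 4 is false
  early-career PI: yes → true
Combine:
[1.1.3] true AND true = true
[1.1] true AND false AND true = false
[1.2.2.1.1] false OR true = true
[1.2.2.1] NOT true = false
[1.2.2] NOT false = true
[1.2.3.1] true OR false = true
[1.2.3] NOT true = false
[1.2] true AND true AND false = false
[1] false → false (antecedent false ⇒ implication holds) = true
[2.1.1.1.1] true AND false = false
[2.1.1.1.2] false OR true = true
[2.1.1.1] false AND true = false
[2.1.1.2.1] false OR false OR false OR true = true
[2.1.1.2] NOT true = false
[2.1.1] false OR false = false
[2.1] NOT false = true
[2] NOT true = false
[root] true → false = false
Overall: false → declined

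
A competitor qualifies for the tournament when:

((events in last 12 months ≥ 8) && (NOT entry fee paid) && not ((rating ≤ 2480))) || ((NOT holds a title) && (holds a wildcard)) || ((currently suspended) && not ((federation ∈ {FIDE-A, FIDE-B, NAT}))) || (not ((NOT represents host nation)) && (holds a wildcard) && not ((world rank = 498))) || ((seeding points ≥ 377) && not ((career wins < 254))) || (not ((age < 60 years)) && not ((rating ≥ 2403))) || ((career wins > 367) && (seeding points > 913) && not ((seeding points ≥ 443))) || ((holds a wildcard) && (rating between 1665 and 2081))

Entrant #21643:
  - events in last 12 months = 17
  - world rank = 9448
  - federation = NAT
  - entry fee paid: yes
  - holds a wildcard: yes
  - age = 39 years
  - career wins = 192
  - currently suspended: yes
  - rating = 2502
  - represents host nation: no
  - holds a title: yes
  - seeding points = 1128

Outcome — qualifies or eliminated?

Atomic conditions:
  events in last 12 months ≥ 8: 17 ≥ 8 is true
  NOT entry fee paid: yes → false
  rating ≤ 2480: 2502 ≤ 2480 is false
  NOT holds a title: yes → false
  holds a wildcard: yes → true
  currently suspended: yes → true
  federation ∈ {FIDE-A, FIDE-B, NAT}: NAT is in the set → true
  NOT represents host nation: no → true
  world rank = 498: 9448 == 498 is false
  seeding points ≥ 377: 1128 ≥ 377 is true
  career wins < 254: 192 < 254 is true
  age < 60 years: 39 < 60 is true
  rating ≥ 2403: 2502 ≥ 2403 is true
  career wins > 367: 192 > 367 is false
  seeding points > 913: 1128 > 913 is true
  seeding points ≥ 443: 1128 ≥ 443 is true
  rating between 1665 and 2081: 2502 in [1665, 2081] is false
Combine:
[1.3] NOT false = true
[1] true AND false AND true = false
[2] false AND true = false
[3.2] NOT true = false
[3] true AND false = false
[4.1] NOT true = false
[4.3] NOT false = true
[4] false AND true AND true = false
[5.2] NOT true = false
[5] true AND false = false
[6.1] NOT true = false
[6.2] NOT true = false
[6] false AND false = false
[7.3] NOT true = false
[7] false AND true AND false = false
[8] true AND false = false
[root] false OR false OR false OR false OR false OR false OR false OR false = false
Overall: false → eliminated

Eliminated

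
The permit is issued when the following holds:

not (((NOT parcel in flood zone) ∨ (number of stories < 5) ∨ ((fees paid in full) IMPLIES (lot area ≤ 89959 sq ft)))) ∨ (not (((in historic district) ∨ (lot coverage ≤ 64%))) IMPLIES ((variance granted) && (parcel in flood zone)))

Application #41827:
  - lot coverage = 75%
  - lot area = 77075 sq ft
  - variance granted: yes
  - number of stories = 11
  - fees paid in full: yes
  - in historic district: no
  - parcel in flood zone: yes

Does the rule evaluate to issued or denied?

Issued

Atomic conditions:
  NOT parcel in flood zone: yes → false
  number of stories < 5: 11 < 5 is false
  fees paid in full: yes → true
  lot area ≤ 89959 sq ft: 77075 ≤ 89959 is true
  in historic district: no → false
  lot coverage ≤ 64%: 75 ≤ 64 is false
  variance granted: yes → true
  parcel in flood zone: yes → true
Combine:
[1.1.3] true → true = true
[1.1] false OR false OR true = true
[1] NOT true = false
[2.1.1] false OR false = false
[2.1] NOT false = true
[2.2] true AND true = true
[2] true → true = true
[root] false OR true = true
Overall: true → issued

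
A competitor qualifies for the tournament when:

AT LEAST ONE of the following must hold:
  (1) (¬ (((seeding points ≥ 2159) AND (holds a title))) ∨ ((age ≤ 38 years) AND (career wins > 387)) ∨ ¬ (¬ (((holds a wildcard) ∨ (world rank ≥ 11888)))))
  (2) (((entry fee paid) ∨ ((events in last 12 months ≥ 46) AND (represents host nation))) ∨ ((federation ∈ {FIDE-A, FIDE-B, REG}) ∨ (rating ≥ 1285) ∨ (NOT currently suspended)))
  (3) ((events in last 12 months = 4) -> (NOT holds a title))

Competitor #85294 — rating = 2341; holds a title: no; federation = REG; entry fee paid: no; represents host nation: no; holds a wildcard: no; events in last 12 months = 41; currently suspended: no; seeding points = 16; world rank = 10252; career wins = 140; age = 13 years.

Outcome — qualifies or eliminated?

Atomic conditions:
  seeding points ≥ 2159: 16 ≥ 2159 is false
  holds a title: no → false
  age ≤ 38 years: 13 ≤ 38 is true
  career wins > 387: 140 > 387 is false
  holds a wildcard: no → false
  world rank ≥ 11888: 10252 ≥ 11888 is false
  entry fee paid: no → false
  events in last 12 months ≥ 46: 41 ≥ 46 is false
  represents host nation: no → false
  federation ∈ {FIDE-A, FIDE-B, REG}: REG is in the set → true
  rating ≥ 1285: 2341 ≥ 1285 is true
  NOT currently suspended: no → true
  events in last 12 months = 4: 41 == 4 is false
  NOT holds a title: no → true
Combine:
[1.1.1] false AND false = false
[1.1] NOT false = true
[1.2] true AND false = false
[1.3.1.1] false OR false = false
[1.3.1] NOT false = true
[1.3] NOT true = false
[1] true OR false OR false = true
[2.1.2] false AND false = false
[2.1] false OR false = false
[2.2] true OR true OR true = true
[2] false OR true = true
[3] false → true (antecedent false ⇒ implication holds) = true
[root] true OR true OR true = true
Overall: true → qualifies

Qualifies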